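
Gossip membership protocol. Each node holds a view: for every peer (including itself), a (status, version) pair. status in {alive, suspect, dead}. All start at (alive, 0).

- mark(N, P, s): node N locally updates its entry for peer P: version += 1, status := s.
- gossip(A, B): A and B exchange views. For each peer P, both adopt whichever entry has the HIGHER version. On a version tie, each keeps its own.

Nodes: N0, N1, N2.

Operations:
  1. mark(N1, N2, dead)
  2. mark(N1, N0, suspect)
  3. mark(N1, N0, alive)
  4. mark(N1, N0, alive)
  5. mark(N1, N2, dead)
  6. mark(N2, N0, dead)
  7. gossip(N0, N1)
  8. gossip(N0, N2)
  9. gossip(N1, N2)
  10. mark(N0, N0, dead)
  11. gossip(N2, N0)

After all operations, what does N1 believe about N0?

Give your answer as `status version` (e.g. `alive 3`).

Op 1: N1 marks N2=dead -> (dead,v1)
Op 2: N1 marks N0=suspect -> (suspect,v1)
Op 3: N1 marks N0=alive -> (alive,v2)
Op 4: N1 marks N0=alive -> (alive,v3)
Op 5: N1 marks N2=dead -> (dead,v2)
Op 6: N2 marks N0=dead -> (dead,v1)
Op 7: gossip N0<->N1 -> N0.N0=(alive,v3) N0.N1=(alive,v0) N0.N2=(dead,v2) | N1.N0=(alive,v3) N1.N1=(alive,v0) N1.N2=(dead,v2)
Op 8: gossip N0<->N2 -> N0.N0=(alive,v3) N0.N1=(alive,v0) N0.N2=(dead,v2) | N2.N0=(alive,v3) N2.N1=(alive,v0) N2.N2=(dead,v2)
Op 9: gossip N1<->N2 -> N1.N0=(alive,v3) N1.N1=(alive,v0) N1.N2=(dead,v2) | N2.N0=(alive,v3) N2.N1=(alive,v0) N2.N2=(dead,v2)
Op 10: N0 marks N0=dead -> (dead,v4)
Op 11: gossip N2<->N0 -> N2.N0=(dead,v4) N2.N1=(alive,v0) N2.N2=(dead,v2) | N0.N0=(dead,v4) N0.N1=(alive,v0) N0.N2=(dead,v2)

Answer: alive 3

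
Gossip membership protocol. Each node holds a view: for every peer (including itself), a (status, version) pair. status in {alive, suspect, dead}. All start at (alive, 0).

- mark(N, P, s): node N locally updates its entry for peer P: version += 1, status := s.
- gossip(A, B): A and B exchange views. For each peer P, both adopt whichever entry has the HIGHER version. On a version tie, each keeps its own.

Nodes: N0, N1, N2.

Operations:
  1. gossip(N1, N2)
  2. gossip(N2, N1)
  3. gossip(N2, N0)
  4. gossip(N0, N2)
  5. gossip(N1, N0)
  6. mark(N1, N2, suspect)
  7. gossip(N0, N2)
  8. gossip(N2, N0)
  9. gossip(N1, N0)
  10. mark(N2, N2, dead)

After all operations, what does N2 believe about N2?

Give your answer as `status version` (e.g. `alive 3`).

Answer: dead 1

Derivation:
Op 1: gossip N1<->N2 -> N1.N0=(alive,v0) N1.N1=(alive,v0) N1.N2=(alive,v0) | N2.N0=(alive,v0) N2.N1=(alive,v0) N2.N2=(alive,v0)
Op 2: gossip N2<->N1 -> N2.N0=(alive,v0) N2.N1=(alive,v0) N2.N2=(alive,v0) | N1.N0=(alive,v0) N1.N1=(alive,v0) N1.N2=(alive,v0)
Op 3: gossip N2<->N0 -> N2.N0=(alive,v0) N2.N1=(alive,v0) N2.N2=(alive,v0) | N0.N0=(alive,v0) N0.N1=(alive,v0) N0.N2=(alive,v0)
Op 4: gossip N0<->N2 -> N0.N0=(alive,v0) N0.N1=(alive,v0) N0.N2=(alive,v0) | N2.N0=(alive,v0) N2.N1=(alive,v0) N2.N2=(alive,v0)
Op 5: gossip N1<->N0 -> N1.N0=(alive,v0) N1.N1=(alive,v0) N1.N2=(alive,v0) | N0.N0=(alive,v0) N0.N1=(alive,v0) N0.N2=(alive,v0)
Op 6: N1 marks N2=suspect -> (suspect,v1)
Op 7: gossip N0<->N2 -> N0.N0=(alive,v0) N0.N1=(alive,v0) N0.N2=(alive,v0) | N2.N0=(alive,v0) N2.N1=(alive,v0) N2.N2=(alive,v0)
Op 8: gossip N2<->N0 -> N2.N0=(alive,v0) N2.N1=(alive,v0) N2.N2=(alive,v0) | N0.N0=(alive,v0) N0.N1=(alive,v0) N0.N2=(alive,v0)
Op 9: gossip N1<->N0 -> N1.N0=(alive,v0) N1.N1=(alive,v0) N1.N2=(suspect,v1) | N0.N0=(alive,v0) N0.N1=(alive,v0) N0.N2=(suspect,v1)
Op 10: N2 marks N2=dead -> (dead,v1)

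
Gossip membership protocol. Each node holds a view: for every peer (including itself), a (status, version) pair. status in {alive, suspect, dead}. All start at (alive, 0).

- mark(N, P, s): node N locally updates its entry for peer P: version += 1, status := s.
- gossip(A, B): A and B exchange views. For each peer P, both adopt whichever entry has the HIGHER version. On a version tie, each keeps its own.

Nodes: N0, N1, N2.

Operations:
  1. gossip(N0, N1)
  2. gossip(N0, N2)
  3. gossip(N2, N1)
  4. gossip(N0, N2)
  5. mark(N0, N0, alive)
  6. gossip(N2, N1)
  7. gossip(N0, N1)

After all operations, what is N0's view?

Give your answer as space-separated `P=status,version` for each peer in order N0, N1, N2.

Op 1: gossip N0<->N1 -> N0.N0=(alive,v0) N0.N1=(alive,v0) N0.N2=(alive,v0) | N1.N0=(alive,v0) N1.N1=(alive,v0) N1.N2=(alive,v0)
Op 2: gossip N0<->N2 -> N0.N0=(alive,v0) N0.N1=(alive,v0) N0.N2=(alive,v0) | N2.N0=(alive,v0) N2.N1=(alive,v0) N2.N2=(alive,v0)
Op 3: gossip N2<->N1 -> N2.N0=(alive,v0) N2.N1=(alive,v0) N2.N2=(alive,v0) | N1.N0=(alive,v0) N1.N1=(alive,v0) N1.N2=(alive,v0)
Op 4: gossip N0<->N2 -> N0.N0=(alive,v0) N0.N1=(alive,v0) N0.N2=(alive,v0) | N2.N0=(alive,v0) N2.N1=(alive,v0) N2.N2=(alive,v0)
Op 5: N0 marks N0=alive -> (alive,v1)
Op 6: gossip N2<->N1 -> N2.N0=(alive,v0) N2.N1=(alive,v0) N2.N2=(alive,v0) | N1.N0=(alive,v0) N1.N1=(alive,v0) N1.N2=(alive,v0)
Op 7: gossip N0<->N1 -> N0.N0=(alive,v1) N0.N1=(alive,v0) N0.N2=(alive,v0) | N1.N0=(alive,v1) N1.N1=(alive,v0) N1.N2=(alive,v0)

Answer: N0=alive,1 N1=alive,0 N2=alive,0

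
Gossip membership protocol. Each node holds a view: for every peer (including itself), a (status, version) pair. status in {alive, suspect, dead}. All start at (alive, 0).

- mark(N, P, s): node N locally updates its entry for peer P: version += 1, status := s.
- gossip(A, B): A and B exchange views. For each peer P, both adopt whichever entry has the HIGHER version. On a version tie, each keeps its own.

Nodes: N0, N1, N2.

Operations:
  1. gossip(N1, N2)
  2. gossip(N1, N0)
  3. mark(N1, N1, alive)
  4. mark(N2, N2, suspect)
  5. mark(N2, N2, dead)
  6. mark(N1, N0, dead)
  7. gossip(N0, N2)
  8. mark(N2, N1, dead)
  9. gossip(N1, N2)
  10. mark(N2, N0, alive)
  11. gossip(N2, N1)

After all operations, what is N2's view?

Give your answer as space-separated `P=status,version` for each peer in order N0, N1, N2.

Answer: N0=alive,2 N1=dead,1 N2=dead,2

Derivation:
Op 1: gossip N1<->N2 -> N1.N0=(alive,v0) N1.N1=(alive,v0) N1.N2=(alive,v0) | N2.N0=(alive,v0) N2.N1=(alive,v0) N2.N2=(alive,v0)
Op 2: gossip N1<->N0 -> N1.N0=(alive,v0) N1.N1=(alive,v0) N1.N2=(alive,v0) | N0.N0=(alive,v0) N0.N1=(alive,v0) N0.N2=(alive,v0)
Op 3: N1 marks N1=alive -> (alive,v1)
Op 4: N2 marks N2=suspect -> (suspect,v1)
Op 5: N2 marks N2=dead -> (dead,v2)
Op 6: N1 marks N0=dead -> (dead,v1)
Op 7: gossip N0<->N2 -> N0.N0=(alive,v0) N0.N1=(alive,v0) N0.N2=(dead,v2) | N2.N0=(alive,v0) N2.N1=(alive,v0) N2.N2=(dead,v2)
Op 8: N2 marks N1=dead -> (dead,v1)
Op 9: gossip N1<->N2 -> N1.N0=(dead,v1) N1.N1=(alive,v1) N1.N2=(dead,v2) | N2.N0=(dead,v1) N2.N1=(dead,v1) N2.N2=(dead,v2)
Op 10: N2 marks N0=alive -> (alive,v2)
Op 11: gossip N2<->N1 -> N2.N0=(alive,v2) N2.N1=(dead,v1) N2.N2=(dead,v2) | N1.N0=(alive,v2) N1.N1=(alive,v1) N1.N2=(dead,v2)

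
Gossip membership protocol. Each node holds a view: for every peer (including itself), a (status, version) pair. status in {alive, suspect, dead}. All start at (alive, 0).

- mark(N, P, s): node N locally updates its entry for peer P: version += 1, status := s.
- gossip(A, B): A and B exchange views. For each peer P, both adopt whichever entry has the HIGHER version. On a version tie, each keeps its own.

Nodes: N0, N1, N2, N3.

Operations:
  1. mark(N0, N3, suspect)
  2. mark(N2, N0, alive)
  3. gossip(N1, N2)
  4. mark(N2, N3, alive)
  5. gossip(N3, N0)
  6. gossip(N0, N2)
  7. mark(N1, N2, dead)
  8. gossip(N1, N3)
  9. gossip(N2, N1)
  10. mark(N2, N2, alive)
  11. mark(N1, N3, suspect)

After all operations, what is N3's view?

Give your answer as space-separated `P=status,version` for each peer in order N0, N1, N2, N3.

Op 1: N0 marks N3=suspect -> (suspect,v1)
Op 2: N2 marks N0=alive -> (alive,v1)
Op 3: gossip N1<->N2 -> N1.N0=(alive,v1) N1.N1=(alive,v0) N1.N2=(alive,v0) N1.N3=(alive,v0) | N2.N0=(alive,v1) N2.N1=(alive,v0) N2.N2=(alive,v0) N2.N3=(alive,v0)
Op 4: N2 marks N3=alive -> (alive,v1)
Op 5: gossip N3<->N0 -> N3.N0=(alive,v0) N3.N1=(alive,v0) N3.N2=(alive,v0) N3.N3=(suspect,v1) | N0.N0=(alive,v0) N0.N1=(alive,v0) N0.N2=(alive,v0) N0.N3=(suspect,v1)
Op 6: gossip N0<->N2 -> N0.N0=(alive,v1) N0.N1=(alive,v0) N0.N2=(alive,v0) N0.N3=(suspect,v1) | N2.N0=(alive,v1) N2.N1=(alive,v0) N2.N2=(alive,v0) N2.N3=(alive,v1)
Op 7: N1 marks N2=dead -> (dead,v1)
Op 8: gossip N1<->N3 -> N1.N0=(alive,v1) N1.N1=(alive,v0) N1.N2=(dead,v1) N1.N3=(suspect,v1) | N3.N0=(alive,v1) N3.N1=(alive,v0) N3.N2=(dead,v1) N3.N3=(suspect,v1)
Op 9: gossip N2<->N1 -> N2.N0=(alive,v1) N2.N1=(alive,v0) N2.N2=(dead,v1) N2.N3=(alive,v1) | N1.N0=(alive,v1) N1.N1=(alive,v0) N1.N2=(dead,v1) N1.N3=(suspect,v1)
Op 10: N2 marks N2=alive -> (alive,v2)
Op 11: N1 marks N3=suspect -> (suspect,v2)

Answer: N0=alive,1 N1=alive,0 N2=dead,1 N3=suspect,1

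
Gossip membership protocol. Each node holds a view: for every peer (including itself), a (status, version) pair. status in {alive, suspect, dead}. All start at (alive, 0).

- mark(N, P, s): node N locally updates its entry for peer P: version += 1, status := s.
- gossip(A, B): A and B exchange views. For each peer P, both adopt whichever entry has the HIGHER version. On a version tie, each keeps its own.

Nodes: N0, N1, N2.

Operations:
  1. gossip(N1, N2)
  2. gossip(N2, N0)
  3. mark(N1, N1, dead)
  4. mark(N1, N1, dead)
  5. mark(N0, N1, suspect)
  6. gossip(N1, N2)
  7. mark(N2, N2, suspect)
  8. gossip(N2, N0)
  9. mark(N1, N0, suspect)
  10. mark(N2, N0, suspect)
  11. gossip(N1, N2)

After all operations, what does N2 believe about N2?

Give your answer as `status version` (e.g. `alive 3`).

Answer: suspect 1

Derivation:
Op 1: gossip N1<->N2 -> N1.N0=(alive,v0) N1.N1=(alive,v0) N1.N2=(alive,v0) | N2.N0=(alive,v0) N2.N1=(alive,v0) N2.N2=(alive,v0)
Op 2: gossip N2<->N0 -> N2.N0=(alive,v0) N2.N1=(alive,v0) N2.N2=(alive,v0) | N0.N0=(alive,v0) N0.N1=(alive,v0) N0.N2=(alive,v0)
Op 3: N1 marks N1=dead -> (dead,v1)
Op 4: N1 marks N1=dead -> (dead,v2)
Op 5: N0 marks N1=suspect -> (suspect,v1)
Op 6: gossip N1<->N2 -> N1.N0=(alive,v0) N1.N1=(dead,v2) N1.N2=(alive,v0) | N2.N0=(alive,v0) N2.N1=(dead,v2) N2.N2=(alive,v0)
Op 7: N2 marks N2=suspect -> (suspect,v1)
Op 8: gossip N2<->N0 -> N2.N0=(alive,v0) N2.N1=(dead,v2) N2.N2=(suspect,v1) | N0.N0=(alive,v0) N0.N1=(dead,v2) N0.N2=(suspect,v1)
Op 9: N1 marks N0=suspect -> (suspect,v1)
Op 10: N2 marks N0=suspect -> (suspect,v1)
Op 11: gossip N1<->N2 -> N1.N0=(suspect,v1) N1.N1=(dead,v2) N1.N2=(suspect,v1) | N2.N0=(suspect,v1) N2.N1=(dead,v2) N2.N2=(suspect,v1)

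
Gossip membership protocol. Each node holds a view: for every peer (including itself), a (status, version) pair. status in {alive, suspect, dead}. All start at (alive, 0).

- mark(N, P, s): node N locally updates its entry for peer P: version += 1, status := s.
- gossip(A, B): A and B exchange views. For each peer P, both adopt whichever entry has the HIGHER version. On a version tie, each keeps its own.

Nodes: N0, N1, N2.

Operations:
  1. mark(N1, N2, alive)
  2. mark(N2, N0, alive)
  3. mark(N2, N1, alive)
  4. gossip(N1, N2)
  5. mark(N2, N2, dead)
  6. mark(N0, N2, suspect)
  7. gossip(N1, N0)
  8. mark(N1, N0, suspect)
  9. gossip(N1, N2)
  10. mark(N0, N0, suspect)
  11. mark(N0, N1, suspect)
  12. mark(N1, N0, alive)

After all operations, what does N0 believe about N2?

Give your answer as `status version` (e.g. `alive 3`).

Answer: suspect 1

Derivation:
Op 1: N1 marks N2=alive -> (alive,v1)
Op 2: N2 marks N0=alive -> (alive,v1)
Op 3: N2 marks N1=alive -> (alive,v1)
Op 4: gossip N1<->N2 -> N1.N0=(alive,v1) N1.N1=(alive,v1) N1.N2=(alive,v1) | N2.N0=(alive,v1) N2.N1=(alive,v1) N2.N2=(alive,v1)
Op 5: N2 marks N2=dead -> (dead,v2)
Op 6: N0 marks N2=suspect -> (suspect,v1)
Op 7: gossip N1<->N0 -> N1.N0=(alive,v1) N1.N1=(alive,v1) N1.N2=(alive,v1) | N0.N0=(alive,v1) N0.N1=(alive,v1) N0.N2=(suspect,v1)
Op 8: N1 marks N0=suspect -> (suspect,v2)
Op 9: gossip N1<->N2 -> N1.N0=(suspect,v2) N1.N1=(alive,v1) N1.N2=(dead,v2) | N2.N0=(suspect,v2) N2.N1=(alive,v1) N2.N2=(dead,v2)
Op 10: N0 marks N0=suspect -> (suspect,v2)
Op 11: N0 marks N1=suspect -> (suspect,v2)
Op 12: N1 marks N0=alive -> (alive,v3)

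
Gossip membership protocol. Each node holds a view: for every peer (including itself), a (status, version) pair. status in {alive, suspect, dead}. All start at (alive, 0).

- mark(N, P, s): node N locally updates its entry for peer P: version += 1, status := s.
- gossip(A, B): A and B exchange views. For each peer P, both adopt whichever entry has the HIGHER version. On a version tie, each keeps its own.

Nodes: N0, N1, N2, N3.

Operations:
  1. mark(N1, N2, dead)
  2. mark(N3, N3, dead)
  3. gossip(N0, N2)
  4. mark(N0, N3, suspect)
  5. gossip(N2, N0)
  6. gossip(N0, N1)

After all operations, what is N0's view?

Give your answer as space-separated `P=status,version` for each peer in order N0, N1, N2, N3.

Answer: N0=alive,0 N1=alive,0 N2=dead,1 N3=suspect,1

Derivation:
Op 1: N1 marks N2=dead -> (dead,v1)
Op 2: N3 marks N3=dead -> (dead,v1)
Op 3: gossip N0<->N2 -> N0.N0=(alive,v0) N0.N1=(alive,v0) N0.N2=(alive,v0) N0.N3=(alive,v0) | N2.N0=(alive,v0) N2.N1=(alive,v0) N2.N2=(alive,v0) N2.N3=(alive,v0)
Op 4: N0 marks N3=suspect -> (suspect,v1)
Op 5: gossip N2<->N0 -> N2.N0=(alive,v0) N2.N1=(alive,v0) N2.N2=(alive,v0) N2.N3=(suspect,v1) | N0.N0=(alive,v0) N0.N1=(alive,v0) N0.N2=(alive,v0) N0.N3=(suspect,v1)
Op 6: gossip N0<->N1 -> N0.N0=(alive,v0) N0.N1=(alive,v0) N0.N2=(dead,v1) N0.N3=(suspect,v1) | N1.N0=(alive,v0) N1.N1=(alive,v0) N1.N2=(dead,v1) N1.N3=(suspect,v1)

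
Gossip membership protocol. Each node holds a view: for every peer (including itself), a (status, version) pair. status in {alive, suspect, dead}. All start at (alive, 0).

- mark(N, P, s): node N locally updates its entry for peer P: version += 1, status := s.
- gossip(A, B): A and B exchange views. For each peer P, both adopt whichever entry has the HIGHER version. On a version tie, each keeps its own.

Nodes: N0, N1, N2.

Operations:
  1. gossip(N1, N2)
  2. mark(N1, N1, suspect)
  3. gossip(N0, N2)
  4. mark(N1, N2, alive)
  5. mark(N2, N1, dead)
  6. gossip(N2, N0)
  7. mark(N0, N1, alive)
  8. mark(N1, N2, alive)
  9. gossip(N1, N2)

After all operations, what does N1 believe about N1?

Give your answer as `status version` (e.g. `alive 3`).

Answer: suspect 1

Derivation:
Op 1: gossip N1<->N2 -> N1.N0=(alive,v0) N1.N1=(alive,v0) N1.N2=(alive,v0) | N2.N0=(alive,v0) N2.N1=(alive,v0) N2.N2=(alive,v0)
Op 2: N1 marks N1=suspect -> (suspect,v1)
Op 3: gossip N0<->N2 -> N0.N0=(alive,v0) N0.N1=(alive,v0) N0.N2=(alive,v0) | N2.N0=(alive,v0) N2.N1=(alive,v0) N2.N2=(alive,v0)
Op 4: N1 marks N2=alive -> (alive,v1)
Op 5: N2 marks N1=dead -> (dead,v1)
Op 6: gossip N2<->N0 -> N2.N0=(alive,v0) N2.N1=(dead,v1) N2.N2=(alive,v0) | N0.N0=(alive,v0) N0.N1=(dead,v1) N0.N2=(alive,v0)
Op 7: N0 marks N1=alive -> (alive,v2)
Op 8: N1 marks N2=alive -> (alive,v2)
Op 9: gossip N1<->N2 -> N1.N0=(alive,v0) N1.N1=(suspect,v1) N1.N2=(alive,v2) | N2.N0=(alive,v0) N2.N1=(dead,v1) N2.N2=(alive,v2)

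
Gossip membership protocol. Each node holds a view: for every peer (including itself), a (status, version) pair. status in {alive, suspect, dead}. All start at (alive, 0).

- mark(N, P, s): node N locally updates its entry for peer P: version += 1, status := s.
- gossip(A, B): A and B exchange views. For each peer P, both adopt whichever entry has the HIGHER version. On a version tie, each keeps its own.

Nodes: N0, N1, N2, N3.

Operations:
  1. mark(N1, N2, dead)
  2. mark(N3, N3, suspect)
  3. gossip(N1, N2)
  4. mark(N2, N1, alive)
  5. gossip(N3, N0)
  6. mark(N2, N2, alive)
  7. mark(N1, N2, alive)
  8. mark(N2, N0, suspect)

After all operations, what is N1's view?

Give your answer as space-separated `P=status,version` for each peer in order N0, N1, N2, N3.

Answer: N0=alive,0 N1=alive,0 N2=alive,2 N3=alive,0

Derivation:
Op 1: N1 marks N2=dead -> (dead,v1)
Op 2: N3 marks N3=suspect -> (suspect,v1)
Op 3: gossip N1<->N2 -> N1.N0=(alive,v0) N1.N1=(alive,v0) N1.N2=(dead,v1) N1.N3=(alive,v0) | N2.N0=(alive,v0) N2.N1=(alive,v0) N2.N2=(dead,v1) N2.N3=(alive,v0)
Op 4: N2 marks N1=alive -> (alive,v1)
Op 5: gossip N3<->N0 -> N3.N0=(alive,v0) N3.N1=(alive,v0) N3.N2=(alive,v0) N3.N3=(suspect,v1) | N0.N0=(alive,v0) N0.N1=(alive,v0) N0.N2=(alive,v0) N0.N3=(suspect,v1)
Op 6: N2 marks N2=alive -> (alive,v2)
Op 7: N1 marks N2=alive -> (alive,v2)
Op 8: N2 marks N0=suspect -> (suspect,v1)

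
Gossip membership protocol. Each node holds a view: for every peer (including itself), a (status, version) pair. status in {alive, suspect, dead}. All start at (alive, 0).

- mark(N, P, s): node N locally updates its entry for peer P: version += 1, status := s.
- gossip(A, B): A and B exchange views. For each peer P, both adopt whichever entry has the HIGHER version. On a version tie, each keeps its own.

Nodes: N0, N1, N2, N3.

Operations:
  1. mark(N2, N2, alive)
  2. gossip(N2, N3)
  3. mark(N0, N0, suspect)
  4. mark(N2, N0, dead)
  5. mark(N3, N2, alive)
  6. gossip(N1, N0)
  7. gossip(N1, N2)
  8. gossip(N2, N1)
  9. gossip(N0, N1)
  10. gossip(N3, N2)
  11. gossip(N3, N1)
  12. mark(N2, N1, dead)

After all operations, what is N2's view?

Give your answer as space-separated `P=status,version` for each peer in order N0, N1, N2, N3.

Answer: N0=dead,1 N1=dead,1 N2=alive,2 N3=alive,0

Derivation:
Op 1: N2 marks N2=alive -> (alive,v1)
Op 2: gossip N2<->N3 -> N2.N0=(alive,v0) N2.N1=(alive,v0) N2.N2=(alive,v1) N2.N3=(alive,v0) | N3.N0=(alive,v0) N3.N1=(alive,v0) N3.N2=(alive,v1) N3.N3=(alive,v0)
Op 3: N0 marks N0=suspect -> (suspect,v1)
Op 4: N2 marks N0=dead -> (dead,v1)
Op 5: N3 marks N2=alive -> (alive,v2)
Op 6: gossip N1<->N0 -> N1.N0=(suspect,v1) N1.N1=(alive,v0) N1.N2=(alive,v0) N1.N3=(alive,v0) | N0.N0=(suspect,v1) N0.N1=(alive,v0) N0.N2=(alive,v0) N0.N3=(alive,v0)
Op 7: gossip N1<->N2 -> N1.N0=(suspect,v1) N1.N1=(alive,v0) N1.N2=(alive,v1) N1.N3=(alive,v0) | N2.N0=(dead,v1) N2.N1=(alive,v0) N2.N2=(alive,v1) N2.N3=(alive,v0)
Op 8: gossip N2<->N1 -> N2.N0=(dead,v1) N2.N1=(alive,v0) N2.N2=(alive,v1) N2.N3=(alive,v0) | N1.N0=(suspect,v1) N1.N1=(alive,v0) N1.N2=(alive,v1) N1.N3=(alive,v0)
Op 9: gossip N0<->N1 -> N0.N0=(suspect,v1) N0.N1=(alive,v0) N0.N2=(alive,v1) N0.N3=(alive,v0) | N1.N0=(suspect,v1) N1.N1=(alive,v0) N1.N2=(alive,v1) N1.N3=(alive,v0)
Op 10: gossip N3<->N2 -> N3.N0=(dead,v1) N3.N1=(alive,v0) N3.N2=(alive,v2) N3.N3=(alive,v0) | N2.N0=(dead,v1) N2.N1=(alive,v0) N2.N2=(alive,v2) N2.N3=(alive,v0)
Op 11: gossip N3<->N1 -> N3.N0=(dead,v1) N3.N1=(alive,v0) N3.N2=(alive,v2) N3.N3=(alive,v0) | N1.N0=(suspect,v1) N1.N1=(alive,v0) N1.N2=(alive,v2) N1.N3=(alive,v0)
Op 12: N2 marks N1=dead -> (dead,v1)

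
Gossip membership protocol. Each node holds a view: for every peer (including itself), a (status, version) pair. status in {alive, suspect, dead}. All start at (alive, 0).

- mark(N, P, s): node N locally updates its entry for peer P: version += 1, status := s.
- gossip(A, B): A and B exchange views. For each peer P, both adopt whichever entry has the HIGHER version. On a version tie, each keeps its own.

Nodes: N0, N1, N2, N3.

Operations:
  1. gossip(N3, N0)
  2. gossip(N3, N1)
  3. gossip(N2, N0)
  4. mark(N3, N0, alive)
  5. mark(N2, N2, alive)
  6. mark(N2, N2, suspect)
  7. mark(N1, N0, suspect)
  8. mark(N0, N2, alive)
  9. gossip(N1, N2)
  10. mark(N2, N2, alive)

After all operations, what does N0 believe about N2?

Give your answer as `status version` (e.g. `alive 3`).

Op 1: gossip N3<->N0 -> N3.N0=(alive,v0) N3.N1=(alive,v0) N3.N2=(alive,v0) N3.N3=(alive,v0) | N0.N0=(alive,v0) N0.N1=(alive,v0) N0.N2=(alive,v0) N0.N3=(alive,v0)
Op 2: gossip N3<->N1 -> N3.N0=(alive,v0) N3.N1=(alive,v0) N3.N2=(alive,v0) N3.N3=(alive,v0) | N1.N0=(alive,v0) N1.N1=(alive,v0) N1.N2=(alive,v0) N1.N3=(alive,v0)
Op 3: gossip N2<->N0 -> N2.N0=(alive,v0) N2.N1=(alive,v0) N2.N2=(alive,v0) N2.N3=(alive,v0) | N0.N0=(alive,v0) N0.N1=(alive,v0) N0.N2=(alive,v0) N0.N3=(alive,v0)
Op 4: N3 marks N0=alive -> (alive,v1)
Op 5: N2 marks N2=alive -> (alive,v1)
Op 6: N2 marks N2=suspect -> (suspect,v2)
Op 7: N1 marks N0=suspect -> (suspect,v1)
Op 8: N0 marks N2=alive -> (alive,v1)
Op 9: gossip N1<->N2 -> N1.N0=(suspect,v1) N1.N1=(alive,v0) N1.N2=(suspect,v2) N1.N3=(alive,v0) | N2.N0=(suspect,v1) N2.N1=(alive,v0) N2.N2=(suspect,v2) N2.N3=(alive,v0)
Op 10: N2 marks N2=alive -> (alive,v3)

Answer: alive 1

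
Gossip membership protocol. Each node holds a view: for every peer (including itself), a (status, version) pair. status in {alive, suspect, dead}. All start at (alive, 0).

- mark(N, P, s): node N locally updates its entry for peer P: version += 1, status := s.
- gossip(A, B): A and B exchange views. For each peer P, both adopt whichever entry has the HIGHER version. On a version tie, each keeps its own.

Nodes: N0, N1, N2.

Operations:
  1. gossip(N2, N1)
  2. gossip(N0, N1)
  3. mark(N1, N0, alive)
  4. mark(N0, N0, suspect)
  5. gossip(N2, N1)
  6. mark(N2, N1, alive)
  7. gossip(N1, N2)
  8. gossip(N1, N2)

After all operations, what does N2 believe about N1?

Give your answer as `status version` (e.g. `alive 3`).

Answer: alive 1

Derivation:
Op 1: gossip N2<->N1 -> N2.N0=(alive,v0) N2.N1=(alive,v0) N2.N2=(alive,v0) | N1.N0=(alive,v0) N1.N1=(alive,v0) N1.N2=(alive,v0)
Op 2: gossip N0<->N1 -> N0.N0=(alive,v0) N0.N1=(alive,v0) N0.N2=(alive,v0) | N1.N0=(alive,v0) N1.N1=(alive,v0) N1.N2=(alive,v0)
Op 3: N1 marks N0=alive -> (alive,v1)
Op 4: N0 marks N0=suspect -> (suspect,v1)
Op 5: gossip N2<->N1 -> N2.N0=(alive,v1) N2.N1=(alive,v0) N2.N2=(alive,v0) | N1.N0=(alive,v1) N1.N1=(alive,v0) N1.N2=(alive,v0)
Op 6: N2 marks N1=alive -> (alive,v1)
Op 7: gossip N1<->N2 -> N1.N0=(alive,v1) N1.N1=(alive,v1) N1.N2=(alive,v0) | N2.N0=(alive,v1) N2.N1=(alive,v1) N2.N2=(alive,v0)
Op 8: gossip N1<->N2 -> N1.N0=(alive,v1) N1.N1=(alive,v1) N1.N2=(alive,v0) | N2.N0=(alive,v1) N2.N1=(alive,v1) N2.N2=(alive,v0)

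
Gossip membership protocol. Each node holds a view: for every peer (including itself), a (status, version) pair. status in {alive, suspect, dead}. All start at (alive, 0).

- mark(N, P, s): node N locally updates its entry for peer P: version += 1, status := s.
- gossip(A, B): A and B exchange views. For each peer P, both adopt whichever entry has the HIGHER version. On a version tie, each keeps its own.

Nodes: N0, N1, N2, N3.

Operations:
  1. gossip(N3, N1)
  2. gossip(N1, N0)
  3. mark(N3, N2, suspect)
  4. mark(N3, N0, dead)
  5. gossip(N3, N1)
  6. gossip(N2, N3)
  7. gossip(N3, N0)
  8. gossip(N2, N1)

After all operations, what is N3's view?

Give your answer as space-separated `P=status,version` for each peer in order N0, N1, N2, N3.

Op 1: gossip N3<->N1 -> N3.N0=(alive,v0) N3.N1=(alive,v0) N3.N2=(alive,v0) N3.N3=(alive,v0) | N1.N0=(alive,v0) N1.N1=(alive,v0) N1.N2=(alive,v0) N1.N3=(alive,v0)
Op 2: gossip N1<->N0 -> N1.N0=(alive,v0) N1.N1=(alive,v0) N1.N2=(alive,v0) N1.N3=(alive,v0) | N0.N0=(alive,v0) N0.N1=(alive,v0) N0.N2=(alive,v0) N0.N3=(alive,v0)
Op 3: N3 marks N2=suspect -> (suspect,v1)
Op 4: N3 marks N0=dead -> (dead,v1)
Op 5: gossip N3<->N1 -> N3.N0=(dead,v1) N3.N1=(alive,v0) N3.N2=(suspect,v1) N3.N3=(alive,v0) | N1.N0=(dead,v1) N1.N1=(alive,v0) N1.N2=(suspect,v1) N1.N3=(alive,v0)
Op 6: gossip N2<->N3 -> N2.N0=(dead,v1) N2.N1=(alive,v0) N2.N2=(suspect,v1) N2.N3=(alive,v0) | N3.N0=(dead,v1) N3.N1=(alive,v0) N3.N2=(suspect,v1) N3.N3=(alive,v0)
Op 7: gossip N3<->N0 -> N3.N0=(dead,v1) N3.N1=(alive,v0) N3.N2=(suspect,v1) N3.N3=(alive,v0) | N0.N0=(dead,v1) N0.N1=(alive,v0) N0.N2=(suspect,v1) N0.N3=(alive,v0)
Op 8: gossip N2<->N1 -> N2.N0=(dead,v1) N2.N1=(alive,v0) N2.N2=(suspect,v1) N2.N3=(alive,v0) | N1.N0=(dead,v1) N1.N1=(alive,v0) N1.N2=(suspect,v1) N1.N3=(alive,v0)

Answer: N0=dead,1 N1=alive,0 N2=suspect,1 N3=alive,0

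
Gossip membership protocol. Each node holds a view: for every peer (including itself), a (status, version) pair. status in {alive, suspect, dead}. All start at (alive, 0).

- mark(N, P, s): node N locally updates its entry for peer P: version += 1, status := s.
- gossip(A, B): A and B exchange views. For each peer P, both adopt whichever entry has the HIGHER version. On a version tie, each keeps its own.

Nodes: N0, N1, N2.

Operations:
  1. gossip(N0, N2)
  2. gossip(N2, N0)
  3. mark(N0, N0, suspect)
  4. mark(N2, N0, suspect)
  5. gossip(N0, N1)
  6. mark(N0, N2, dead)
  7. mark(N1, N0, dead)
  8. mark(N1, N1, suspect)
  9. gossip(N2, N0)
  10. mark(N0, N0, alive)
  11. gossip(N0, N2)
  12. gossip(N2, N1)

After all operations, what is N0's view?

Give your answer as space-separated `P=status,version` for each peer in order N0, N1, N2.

Answer: N0=alive,2 N1=alive,0 N2=dead,1

Derivation:
Op 1: gossip N0<->N2 -> N0.N0=(alive,v0) N0.N1=(alive,v0) N0.N2=(alive,v0) | N2.N0=(alive,v0) N2.N1=(alive,v0) N2.N2=(alive,v0)
Op 2: gossip N2<->N0 -> N2.N0=(alive,v0) N2.N1=(alive,v0) N2.N2=(alive,v0) | N0.N0=(alive,v0) N0.N1=(alive,v0) N0.N2=(alive,v0)
Op 3: N0 marks N0=suspect -> (suspect,v1)
Op 4: N2 marks N0=suspect -> (suspect,v1)
Op 5: gossip N0<->N1 -> N0.N0=(suspect,v1) N0.N1=(alive,v0) N0.N2=(alive,v0) | N1.N0=(suspect,v1) N1.N1=(alive,v0) N1.N2=(alive,v0)
Op 6: N0 marks N2=dead -> (dead,v1)
Op 7: N1 marks N0=dead -> (dead,v2)
Op 8: N1 marks N1=suspect -> (suspect,v1)
Op 9: gossip N2<->N0 -> N2.N0=(suspect,v1) N2.N1=(alive,v0) N2.N2=(dead,v1) | N0.N0=(suspect,v1) N0.N1=(alive,v0) N0.N2=(dead,v1)
Op 10: N0 marks N0=alive -> (alive,v2)
Op 11: gossip N0<->N2 -> N0.N0=(alive,v2) N0.N1=(alive,v0) N0.N2=(dead,v1) | N2.N0=(alive,v2) N2.N1=(alive,v0) N2.N2=(dead,v1)
Op 12: gossip N2<->N1 -> N2.N0=(alive,v2) N2.N1=(suspect,v1) N2.N2=(dead,v1) | N1.N0=(dead,v2) N1.N1=(suspect,v1) N1.N2=(dead,v1)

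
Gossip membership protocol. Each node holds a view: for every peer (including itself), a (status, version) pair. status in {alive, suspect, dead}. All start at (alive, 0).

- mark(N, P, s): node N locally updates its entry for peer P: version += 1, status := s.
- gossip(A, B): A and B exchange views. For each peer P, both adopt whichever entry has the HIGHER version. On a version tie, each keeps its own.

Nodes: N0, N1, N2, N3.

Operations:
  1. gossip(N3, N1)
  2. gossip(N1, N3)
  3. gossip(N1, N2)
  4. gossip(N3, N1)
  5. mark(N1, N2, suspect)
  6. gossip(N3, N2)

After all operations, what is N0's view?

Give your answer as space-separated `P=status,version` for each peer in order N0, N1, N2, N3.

Op 1: gossip N3<->N1 -> N3.N0=(alive,v0) N3.N1=(alive,v0) N3.N2=(alive,v0) N3.N3=(alive,v0) | N1.N0=(alive,v0) N1.N1=(alive,v0) N1.N2=(alive,v0) N1.N3=(alive,v0)
Op 2: gossip N1<->N3 -> N1.N0=(alive,v0) N1.N1=(alive,v0) N1.N2=(alive,v0) N1.N3=(alive,v0) | N3.N0=(alive,v0) N3.N1=(alive,v0) N3.N2=(alive,v0) N3.N3=(alive,v0)
Op 3: gossip N1<->N2 -> N1.N0=(alive,v0) N1.N1=(alive,v0) N1.N2=(alive,v0) N1.N3=(alive,v0) | N2.N0=(alive,v0) N2.N1=(alive,v0) N2.N2=(alive,v0) N2.N3=(alive,v0)
Op 4: gossip N3<->N1 -> N3.N0=(alive,v0) N3.N1=(alive,v0) N3.N2=(alive,v0) N3.N3=(alive,v0) | N1.N0=(alive,v0) N1.N1=(alive,v0) N1.N2=(alive,v0) N1.N3=(alive,v0)
Op 5: N1 marks N2=suspect -> (suspect,v1)
Op 6: gossip N3<->N2 -> N3.N0=(alive,v0) N3.N1=(alive,v0) N3.N2=(alive,v0) N3.N3=(alive,v0) | N2.N0=(alive,v0) N2.N1=(alive,v0) N2.N2=(alive,v0) N2.N3=(alive,v0)

Answer: N0=alive,0 N1=alive,0 N2=alive,0 N3=alive,0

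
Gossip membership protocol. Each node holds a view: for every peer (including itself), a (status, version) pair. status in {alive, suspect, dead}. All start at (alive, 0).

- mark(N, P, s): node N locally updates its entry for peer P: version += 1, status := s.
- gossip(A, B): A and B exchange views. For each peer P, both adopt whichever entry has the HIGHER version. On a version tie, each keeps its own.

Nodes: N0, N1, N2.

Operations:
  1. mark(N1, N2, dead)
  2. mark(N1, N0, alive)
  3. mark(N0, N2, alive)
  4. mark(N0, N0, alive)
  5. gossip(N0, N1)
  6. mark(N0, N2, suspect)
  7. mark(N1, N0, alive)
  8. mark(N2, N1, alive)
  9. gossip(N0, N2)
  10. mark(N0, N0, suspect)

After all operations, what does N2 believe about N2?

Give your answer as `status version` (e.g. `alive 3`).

Op 1: N1 marks N2=dead -> (dead,v1)
Op 2: N1 marks N0=alive -> (alive,v1)
Op 3: N0 marks N2=alive -> (alive,v1)
Op 4: N0 marks N0=alive -> (alive,v1)
Op 5: gossip N0<->N1 -> N0.N0=(alive,v1) N0.N1=(alive,v0) N0.N2=(alive,v1) | N1.N0=(alive,v1) N1.N1=(alive,v0) N1.N2=(dead,v1)
Op 6: N0 marks N2=suspect -> (suspect,v2)
Op 7: N1 marks N0=alive -> (alive,v2)
Op 8: N2 marks N1=alive -> (alive,v1)
Op 9: gossip N0<->N2 -> N0.N0=(alive,v1) N0.N1=(alive,v1) N0.N2=(suspect,v2) | N2.N0=(alive,v1) N2.N1=(alive,v1) N2.N2=(suspect,v2)
Op 10: N0 marks N0=suspect -> (suspect,v2)

Answer: suspect 2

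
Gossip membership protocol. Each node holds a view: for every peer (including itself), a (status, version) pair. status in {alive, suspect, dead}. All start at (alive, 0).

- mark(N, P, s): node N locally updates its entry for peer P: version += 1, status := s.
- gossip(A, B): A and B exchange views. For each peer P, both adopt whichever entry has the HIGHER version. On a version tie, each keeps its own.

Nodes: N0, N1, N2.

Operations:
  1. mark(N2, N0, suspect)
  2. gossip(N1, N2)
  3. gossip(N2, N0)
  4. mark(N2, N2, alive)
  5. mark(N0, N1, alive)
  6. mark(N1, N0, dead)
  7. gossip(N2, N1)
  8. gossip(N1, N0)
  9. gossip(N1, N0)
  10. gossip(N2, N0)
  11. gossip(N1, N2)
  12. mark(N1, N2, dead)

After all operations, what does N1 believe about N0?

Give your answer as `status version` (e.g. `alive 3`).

Answer: dead 2

Derivation:
Op 1: N2 marks N0=suspect -> (suspect,v1)
Op 2: gossip N1<->N2 -> N1.N0=(suspect,v1) N1.N1=(alive,v0) N1.N2=(alive,v0) | N2.N0=(suspect,v1) N2.N1=(alive,v0) N2.N2=(alive,v0)
Op 3: gossip N2<->N0 -> N2.N0=(suspect,v1) N2.N1=(alive,v0) N2.N2=(alive,v0) | N0.N0=(suspect,v1) N0.N1=(alive,v0) N0.N2=(alive,v0)
Op 4: N2 marks N2=alive -> (alive,v1)
Op 5: N0 marks N1=alive -> (alive,v1)
Op 6: N1 marks N0=dead -> (dead,v2)
Op 7: gossip N2<->N1 -> N2.N0=(dead,v2) N2.N1=(alive,v0) N2.N2=(alive,v1) | N1.N0=(dead,v2) N1.N1=(alive,v0) N1.N2=(alive,v1)
Op 8: gossip N1<->N0 -> N1.N0=(dead,v2) N1.N1=(alive,v1) N1.N2=(alive,v1) | N0.N0=(dead,v2) N0.N1=(alive,v1) N0.N2=(alive,v1)
Op 9: gossip N1<->N0 -> N1.N0=(dead,v2) N1.N1=(alive,v1) N1.N2=(alive,v1) | N0.N0=(dead,v2) N0.N1=(alive,v1) N0.N2=(alive,v1)
Op 10: gossip N2<->N0 -> N2.N0=(dead,v2) N2.N1=(alive,v1) N2.N2=(alive,v1) | N0.N0=(dead,v2) N0.N1=(alive,v1) N0.N2=(alive,v1)
Op 11: gossip N1<->N2 -> N1.N0=(dead,v2) N1.N1=(alive,v1) N1.N2=(alive,v1) | N2.N0=(dead,v2) N2.N1=(alive,v1) N2.N2=(alive,v1)
Op 12: N1 marks N2=dead -> (dead,v2)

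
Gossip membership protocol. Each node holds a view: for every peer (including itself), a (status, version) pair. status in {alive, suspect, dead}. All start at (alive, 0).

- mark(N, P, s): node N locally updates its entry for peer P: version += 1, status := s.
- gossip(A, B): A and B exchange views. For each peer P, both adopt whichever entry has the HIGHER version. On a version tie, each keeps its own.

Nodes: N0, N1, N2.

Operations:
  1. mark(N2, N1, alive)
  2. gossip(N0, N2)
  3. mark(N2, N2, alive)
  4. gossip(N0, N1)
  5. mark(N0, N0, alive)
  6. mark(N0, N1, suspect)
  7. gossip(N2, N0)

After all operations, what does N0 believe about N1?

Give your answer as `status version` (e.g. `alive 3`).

Op 1: N2 marks N1=alive -> (alive,v1)
Op 2: gossip N0<->N2 -> N0.N0=(alive,v0) N0.N1=(alive,v1) N0.N2=(alive,v0) | N2.N0=(alive,v0) N2.N1=(alive,v1) N2.N2=(alive,v0)
Op 3: N2 marks N2=alive -> (alive,v1)
Op 4: gossip N0<->N1 -> N0.N0=(alive,v0) N0.N1=(alive,v1) N0.N2=(alive,v0) | N1.N0=(alive,v0) N1.N1=(alive,v1) N1.N2=(alive,v0)
Op 5: N0 marks N0=alive -> (alive,v1)
Op 6: N0 marks N1=suspect -> (suspect,v2)
Op 7: gossip N2<->N0 -> N2.N0=(alive,v1) N2.N1=(suspect,v2) N2.N2=(alive,v1) | N0.N0=(alive,v1) N0.N1=(suspect,v2) N0.N2=(alive,v1)

Answer: suspect 2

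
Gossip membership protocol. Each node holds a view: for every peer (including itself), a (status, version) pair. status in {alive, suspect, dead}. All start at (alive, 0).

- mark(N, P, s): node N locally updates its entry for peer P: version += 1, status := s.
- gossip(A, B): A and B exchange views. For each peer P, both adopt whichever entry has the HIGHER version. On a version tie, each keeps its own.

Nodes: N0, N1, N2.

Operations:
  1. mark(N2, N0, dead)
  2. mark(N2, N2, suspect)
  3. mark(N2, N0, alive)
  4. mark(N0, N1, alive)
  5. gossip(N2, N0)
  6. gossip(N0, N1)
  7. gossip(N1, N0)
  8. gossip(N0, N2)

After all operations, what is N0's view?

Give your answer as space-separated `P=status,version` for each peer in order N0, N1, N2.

Op 1: N2 marks N0=dead -> (dead,v1)
Op 2: N2 marks N2=suspect -> (suspect,v1)
Op 3: N2 marks N0=alive -> (alive,v2)
Op 4: N0 marks N1=alive -> (alive,v1)
Op 5: gossip N2<->N0 -> N2.N0=(alive,v2) N2.N1=(alive,v1) N2.N2=(suspect,v1) | N0.N0=(alive,v2) N0.N1=(alive,v1) N0.N2=(suspect,v1)
Op 6: gossip N0<->N1 -> N0.N0=(alive,v2) N0.N1=(alive,v1) N0.N2=(suspect,v1) | N1.N0=(alive,v2) N1.N1=(alive,v1) N1.N2=(suspect,v1)
Op 7: gossip N1<->N0 -> N1.N0=(alive,v2) N1.N1=(alive,v1) N1.N2=(suspect,v1) | N0.N0=(alive,v2) N0.N1=(alive,v1) N0.N2=(suspect,v1)
Op 8: gossip N0<->N2 -> N0.N0=(alive,v2) N0.N1=(alive,v1) N0.N2=(suspect,v1) | N2.N0=(alive,v2) N2.N1=(alive,v1) N2.N2=(suspect,v1)

Answer: N0=alive,2 N1=alive,1 N2=suspect,1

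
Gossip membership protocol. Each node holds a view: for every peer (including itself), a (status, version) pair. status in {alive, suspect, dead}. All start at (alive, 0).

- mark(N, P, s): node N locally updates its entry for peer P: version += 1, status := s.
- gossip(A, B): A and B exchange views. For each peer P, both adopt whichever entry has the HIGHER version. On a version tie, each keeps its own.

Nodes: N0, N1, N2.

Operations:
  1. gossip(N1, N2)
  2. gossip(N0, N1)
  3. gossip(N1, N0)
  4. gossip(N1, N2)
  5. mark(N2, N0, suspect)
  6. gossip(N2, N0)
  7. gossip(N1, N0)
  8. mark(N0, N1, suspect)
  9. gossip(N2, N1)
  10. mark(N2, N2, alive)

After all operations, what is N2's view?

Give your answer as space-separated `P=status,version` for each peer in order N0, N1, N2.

Answer: N0=suspect,1 N1=alive,0 N2=alive,1

Derivation:
Op 1: gossip N1<->N2 -> N1.N0=(alive,v0) N1.N1=(alive,v0) N1.N2=(alive,v0) | N2.N0=(alive,v0) N2.N1=(alive,v0) N2.N2=(alive,v0)
Op 2: gossip N0<->N1 -> N0.N0=(alive,v0) N0.N1=(alive,v0) N0.N2=(alive,v0) | N1.N0=(alive,v0) N1.N1=(alive,v0) N1.N2=(alive,v0)
Op 3: gossip N1<->N0 -> N1.N0=(alive,v0) N1.N1=(alive,v0) N1.N2=(alive,v0) | N0.N0=(alive,v0) N0.N1=(alive,v0) N0.N2=(alive,v0)
Op 4: gossip N1<->N2 -> N1.N0=(alive,v0) N1.N1=(alive,v0) N1.N2=(alive,v0) | N2.N0=(alive,v0) N2.N1=(alive,v0) N2.N2=(alive,v0)
Op 5: N2 marks N0=suspect -> (suspect,v1)
Op 6: gossip N2<->N0 -> N2.N0=(suspect,v1) N2.N1=(alive,v0) N2.N2=(alive,v0) | N0.N0=(suspect,v1) N0.N1=(alive,v0) N0.N2=(alive,v0)
Op 7: gossip N1<->N0 -> N1.N0=(suspect,v1) N1.N1=(alive,v0) N1.N2=(alive,v0) | N0.N0=(suspect,v1) N0.N1=(alive,v0) N0.N2=(alive,v0)
Op 8: N0 marks N1=suspect -> (suspect,v1)
Op 9: gossip N2<->N1 -> N2.N0=(suspect,v1) N2.N1=(alive,v0) N2.N2=(alive,v0) | N1.N0=(suspect,v1) N1.N1=(alive,v0) N1.N2=(alive,v0)
Op 10: N2 marks N2=alive -> (alive,v1)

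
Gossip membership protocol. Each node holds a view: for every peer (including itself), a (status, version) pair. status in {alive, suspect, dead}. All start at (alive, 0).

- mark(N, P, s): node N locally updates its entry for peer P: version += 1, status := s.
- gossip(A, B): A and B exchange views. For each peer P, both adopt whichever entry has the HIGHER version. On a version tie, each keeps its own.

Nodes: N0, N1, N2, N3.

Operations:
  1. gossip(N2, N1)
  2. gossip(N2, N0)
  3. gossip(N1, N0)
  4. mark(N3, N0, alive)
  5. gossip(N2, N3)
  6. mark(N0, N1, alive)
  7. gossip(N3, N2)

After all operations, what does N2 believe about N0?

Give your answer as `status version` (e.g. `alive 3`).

Op 1: gossip N2<->N1 -> N2.N0=(alive,v0) N2.N1=(alive,v0) N2.N2=(alive,v0) N2.N3=(alive,v0) | N1.N0=(alive,v0) N1.N1=(alive,v0) N1.N2=(alive,v0) N1.N3=(alive,v0)
Op 2: gossip N2<->N0 -> N2.N0=(alive,v0) N2.N1=(alive,v0) N2.N2=(alive,v0) N2.N3=(alive,v0) | N0.N0=(alive,v0) N0.N1=(alive,v0) N0.N2=(alive,v0) N0.N3=(alive,v0)
Op 3: gossip N1<->N0 -> N1.N0=(alive,v0) N1.N1=(alive,v0) N1.N2=(alive,v0) N1.N3=(alive,v0) | N0.N0=(alive,v0) N0.N1=(alive,v0) N0.N2=(alive,v0) N0.N3=(alive,v0)
Op 4: N3 marks N0=alive -> (alive,v1)
Op 5: gossip N2<->N3 -> N2.N0=(alive,v1) N2.N1=(alive,v0) N2.N2=(alive,v0) N2.N3=(alive,v0) | N3.N0=(alive,v1) N3.N1=(alive,v0) N3.N2=(alive,v0) N3.N3=(alive,v0)
Op 6: N0 marks N1=alive -> (alive,v1)
Op 7: gossip N3<->N2 -> N3.N0=(alive,v1) N3.N1=(alive,v0) N3.N2=(alive,v0) N3.N3=(alive,v0) | N2.N0=(alive,v1) N2.N1=(alive,v0) N2.N2=(alive,v0) N2.N3=(alive,v0)

Answer: alive 1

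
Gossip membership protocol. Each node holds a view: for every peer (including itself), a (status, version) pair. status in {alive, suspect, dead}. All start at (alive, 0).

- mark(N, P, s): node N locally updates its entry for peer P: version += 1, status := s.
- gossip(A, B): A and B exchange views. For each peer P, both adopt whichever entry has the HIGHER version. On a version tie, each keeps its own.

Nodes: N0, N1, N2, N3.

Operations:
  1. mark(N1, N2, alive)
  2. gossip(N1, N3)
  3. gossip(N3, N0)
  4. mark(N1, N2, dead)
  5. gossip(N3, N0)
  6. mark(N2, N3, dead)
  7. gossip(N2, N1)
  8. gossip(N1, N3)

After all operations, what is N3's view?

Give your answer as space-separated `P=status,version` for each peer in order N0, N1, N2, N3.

Op 1: N1 marks N2=alive -> (alive,v1)
Op 2: gossip N1<->N3 -> N1.N0=(alive,v0) N1.N1=(alive,v0) N1.N2=(alive,v1) N1.N3=(alive,v0) | N3.N0=(alive,v0) N3.N1=(alive,v0) N3.N2=(alive,v1) N3.N3=(alive,v0)
Op 3: gossip N3<->N0 -> N3.N0=(alive,v0) N3.N1=(alive,v0) N3.N2=(alive,v1) N3.N3=(alive,v0) | N0.N0=(alive,v0) N0.N1=(alive,v0) N0.N2=(alive,v1) N0.N3=(alive,v0)
Op 4: N1 marks N2=dead -> (dead,v2)
Op 5: gossip N3<->N0 -> N3.N0=(alive,v0) N3.N1=(alive,v0) N3.N2=(alive,v1) N3.N3=(alive,v0) | N0.N0=(alive,v0) N0.N1=(alive,v0) N0.N2=(alive,v1) N0.N3=(alive,v0)
Op 6: N2 marks N3=dead -> (dead,v1)
Op 7: gossip N2<->N1 -> N2.N0=(alive,v0) N2.N1=(alive,v0) N2.N2=(dead,v2) N2.N3=(dead,v1) | N1.N0=(alive,v0) N1.N1=(alive,v0) N1.N2=(dead,v2) N1.N3=(dead,v1)
Op 8: gossip N1<->N3 -> N1.N0=(alive,v0) N1.N1=(alive,v0) N1.N2=(dead,v2) N1.N3=(dead,v1) | N3.N0=(alive,v0) N3.N1=(alive,v0) N3.N2=(dead,v2) N3.N3=(dead,v1)

Answer: N0=alive,0 N1=alive,0 N2=dead,2 N3=dead,1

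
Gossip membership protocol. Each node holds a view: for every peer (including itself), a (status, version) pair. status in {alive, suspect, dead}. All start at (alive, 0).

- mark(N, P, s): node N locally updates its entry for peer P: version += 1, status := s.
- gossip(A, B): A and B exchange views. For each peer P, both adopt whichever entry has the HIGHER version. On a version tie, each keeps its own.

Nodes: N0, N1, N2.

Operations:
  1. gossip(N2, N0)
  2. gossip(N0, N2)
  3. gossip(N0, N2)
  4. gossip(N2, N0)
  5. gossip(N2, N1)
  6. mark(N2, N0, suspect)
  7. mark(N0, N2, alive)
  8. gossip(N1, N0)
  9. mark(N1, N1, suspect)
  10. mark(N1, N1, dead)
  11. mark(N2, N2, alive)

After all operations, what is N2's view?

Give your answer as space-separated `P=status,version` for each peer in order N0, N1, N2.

Answer: N0=suspect,1 N1=alive,0 N2=alive,1

Derivation:
Op 1: gossip N2<->N0 -> N2.N0=(alive,v0) N2.N1=(alive,v0) N2.N2=(alive,v0) | N0.N0=(alive,v0) N0.N1=(alive,v0) N0.N2=(alive,v0)
Op 2: gossip N0<->N2 -> N0.N0=(alive,v0) N0.N1=(alive,v0) N0.N2=(alive,v0) | N2.N0=(alive,v0) N2.N1=(alive,v0) N2.N2=(alive,v0)
Op 3: gossip N0<->N2 -> N0.N0=(alive,v0) N0.N1=(alive,v0) N0.N2=(alive,v0) | N2.N0=(alive,v0) N2.N1=(alive,v0) N2.N2=(alive,v0)
Op 4: gossip N2<->N0 -> N2.N0=(alive,v0) N2.N1=(alive,v0) N2.N2=(alive,v0) | N0.N0=(alive,v0) N0.N1=(alive,v0) N0.N2=(alive,v0)
Op 5: gossip N2<->N1 -> N2.N0=(alive,v0) N2.N1=(alive,v0) N2.N2=(alive,v0) | N1.N0=(alive,v0) N1.N1=(alive,v0) N1.N2=(alive,v0)
Op 6: N2 marks N0=suspect -> (suspect,v1)
Op 7: N0 marks N2=alive -> (alive,v1)
Op 8: gossip N1<->N0 -> N1.N0=(alive,v0) N1.N1=(alive,v0) N1.N2=(alive,v1) | N0.N0=(alive,v0) N0.N1=(alive,v0) N0.N2=(alive,v1)
Op 9: N1 marks N1=suspect -> (suspect,v1)
Op 10: N1 marks N1=dead -> (dead,v2)
Op 11: N2 marks N2=alive -> (alive,v1)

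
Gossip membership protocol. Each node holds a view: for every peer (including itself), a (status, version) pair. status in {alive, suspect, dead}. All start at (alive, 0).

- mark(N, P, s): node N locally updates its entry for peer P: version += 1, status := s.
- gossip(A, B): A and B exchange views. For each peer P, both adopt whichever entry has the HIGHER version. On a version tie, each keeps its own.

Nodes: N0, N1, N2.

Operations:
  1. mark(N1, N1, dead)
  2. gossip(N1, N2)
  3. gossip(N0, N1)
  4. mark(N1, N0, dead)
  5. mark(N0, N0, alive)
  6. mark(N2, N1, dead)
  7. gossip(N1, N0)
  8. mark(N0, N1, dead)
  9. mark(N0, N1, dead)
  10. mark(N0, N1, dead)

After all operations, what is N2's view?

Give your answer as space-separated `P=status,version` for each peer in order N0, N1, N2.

Op 1: N1 marks N1=dead -> (dead,v1)
Op 2: gossip N1<->N2 -> N1.N0=(alive,v0) N1.N1=(dead,v1) N1.N2=(alive,v0) | N2.N0=(alive,v0) N2.N1=(dead,v1) N2.N2=(alive,v0)
Op 3: gossip N0<->N1 -> N0.N0=(alive,v0) N0.N1=(dead,v1) N0.N2=(alive,v0) | N1.N0=(alive,v0) N1.N1=(dead,v1) N1.N2=(alive,v0)
Op 4: N1 marks N0=dead -> (dead,v1)
Op 5: N0 marks N0=alive -> (alive,v1)
Op 6: N2 marks N1=dead -> (dead,v2)
Op 7: gossip N1<->N0 -> N1.N0=(dead,v1) N1.N1=(dead,v1) N1.N2=(alive,v0) | N0.N0=(alive,v1) N0.N1=(dead,v1) N0.N2=(alive,v0)
Op 8: N0 marks N1=dead -> (dead,v2)
Op 9: N0 marks N1=dead -> (dead,v3)
Op 10: N0 marks N1=dead -> (dead,v4)

Answer: N0=alive,0 N1=dead,2 N2=alive,0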